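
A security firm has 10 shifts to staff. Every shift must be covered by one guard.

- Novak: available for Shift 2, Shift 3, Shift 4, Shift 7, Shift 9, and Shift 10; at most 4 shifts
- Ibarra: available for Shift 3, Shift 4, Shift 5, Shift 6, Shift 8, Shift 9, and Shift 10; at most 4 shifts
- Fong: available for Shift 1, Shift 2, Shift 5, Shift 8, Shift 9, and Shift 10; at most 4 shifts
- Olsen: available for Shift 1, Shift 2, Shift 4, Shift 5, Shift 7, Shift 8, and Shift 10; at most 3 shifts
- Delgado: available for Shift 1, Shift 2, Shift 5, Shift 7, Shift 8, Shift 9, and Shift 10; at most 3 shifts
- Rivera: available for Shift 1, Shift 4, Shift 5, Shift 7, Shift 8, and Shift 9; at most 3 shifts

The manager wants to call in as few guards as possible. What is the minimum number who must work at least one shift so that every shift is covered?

3

10 slots to fill and no one can take more than 4, so at least ⌈10/4⌉ = 3 guards are needed.
Novak, Ibarra, and Fong alone can cover everything: Shift 1→Fong, Shift 2→Novak, Shift 3→Novak, Shift 4→Novak, Shift 5→Ibarra, Shift 6→Ibarra, Shift 7→Novak, Shift 8→Ibarra, Shift 9→Ibarra, Shift 10→Fong.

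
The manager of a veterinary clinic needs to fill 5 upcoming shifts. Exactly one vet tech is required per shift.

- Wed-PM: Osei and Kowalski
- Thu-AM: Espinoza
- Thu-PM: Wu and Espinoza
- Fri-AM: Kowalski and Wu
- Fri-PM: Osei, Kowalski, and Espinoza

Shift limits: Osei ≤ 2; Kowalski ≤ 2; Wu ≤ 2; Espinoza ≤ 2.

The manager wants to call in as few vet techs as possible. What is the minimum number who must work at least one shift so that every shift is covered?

5 slots to fill and no one can take more than 2, so at least ⌈5/2⌉ = 3 vet techs are needed.
Osei, Kowalski, and Espinoza alone can cover everything: Wed-PM→Osei, Thu-AM→Espinoza, Thu-PM→Espinoza, Fri-AM→Kowalski, Fri-PM→Osei.

3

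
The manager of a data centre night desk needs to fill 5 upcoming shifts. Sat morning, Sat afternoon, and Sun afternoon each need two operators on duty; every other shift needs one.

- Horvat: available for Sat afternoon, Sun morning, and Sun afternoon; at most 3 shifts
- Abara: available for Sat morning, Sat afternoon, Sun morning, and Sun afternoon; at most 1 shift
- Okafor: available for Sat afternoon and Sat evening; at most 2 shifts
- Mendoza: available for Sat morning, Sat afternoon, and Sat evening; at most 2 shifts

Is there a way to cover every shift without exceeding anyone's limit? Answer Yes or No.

No

Total capacity is 8 and 8 slots are needed, so capacity alone doesn't rule it out.
Shifts {Sat morning, Sun afternoon} need 4 worker-slots in total, but the operators available for any of those shifts (Horvat, Abara, and Mendoza) can supply at most 3 among them. So no valid schedule exists.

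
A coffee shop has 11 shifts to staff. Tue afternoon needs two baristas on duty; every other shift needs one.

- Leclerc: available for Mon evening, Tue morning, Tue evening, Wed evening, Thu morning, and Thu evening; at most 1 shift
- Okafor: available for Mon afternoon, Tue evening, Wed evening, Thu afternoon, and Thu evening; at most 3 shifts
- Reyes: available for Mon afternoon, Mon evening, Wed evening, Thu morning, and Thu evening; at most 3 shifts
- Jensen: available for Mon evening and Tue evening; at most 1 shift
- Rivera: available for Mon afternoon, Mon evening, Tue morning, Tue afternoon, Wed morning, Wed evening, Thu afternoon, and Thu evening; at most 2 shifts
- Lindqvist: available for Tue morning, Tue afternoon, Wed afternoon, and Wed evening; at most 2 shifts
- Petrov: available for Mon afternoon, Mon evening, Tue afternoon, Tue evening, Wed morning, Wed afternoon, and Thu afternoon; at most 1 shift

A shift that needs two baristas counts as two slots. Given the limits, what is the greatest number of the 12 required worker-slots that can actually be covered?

Total capacity across all baristas is 1+3+3+1+2+2+1 = 13, and 12 slots are needed, so at most 12 can be filled.
An assignment achieving 12: Mon afternoon→Okafor, Mon evening→Reyes, Tue morning→Rivera, Tue afternoon→Lindqvist+Petrov, Tue evening→Okafor, Wed morning→Rivera, Wed afternoon→Lindqvist, Wed evening→Reyes, Thu morning→Leclerc, Thu afternoon→Okafor, Thu evening→Reyes.
Loads: Leclerc 1/1, Okafor 3/3, Reyes 3/3, Jensen 0/1, Rivera 2/2, Lindqvist 2/2, Petrov 1/1.

12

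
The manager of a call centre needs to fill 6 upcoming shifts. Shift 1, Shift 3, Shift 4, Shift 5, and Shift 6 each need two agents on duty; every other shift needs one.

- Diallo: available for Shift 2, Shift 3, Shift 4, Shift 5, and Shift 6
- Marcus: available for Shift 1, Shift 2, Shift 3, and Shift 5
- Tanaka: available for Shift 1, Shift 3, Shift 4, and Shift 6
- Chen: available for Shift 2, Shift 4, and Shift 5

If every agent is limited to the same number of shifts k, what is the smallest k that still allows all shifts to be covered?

3

With 4 agents and 11 worker-slots to fill, someone must work at least ⌈11/4⌉ = 3 shifts, so k ≥ 3.
k = 3 works: Shift 1→Marcus+Tanaka, Shift 2→Diallo, Shift 3→Diallo+Marcus, Shift 4→Tanaka+Chen, Shift 5→Marcus+Chen, Shift 6→Diallo+Tanaka.
Loads: Diallo 3, Marcus 3, Tanaka 3, Chen 2 — all ≤ 3.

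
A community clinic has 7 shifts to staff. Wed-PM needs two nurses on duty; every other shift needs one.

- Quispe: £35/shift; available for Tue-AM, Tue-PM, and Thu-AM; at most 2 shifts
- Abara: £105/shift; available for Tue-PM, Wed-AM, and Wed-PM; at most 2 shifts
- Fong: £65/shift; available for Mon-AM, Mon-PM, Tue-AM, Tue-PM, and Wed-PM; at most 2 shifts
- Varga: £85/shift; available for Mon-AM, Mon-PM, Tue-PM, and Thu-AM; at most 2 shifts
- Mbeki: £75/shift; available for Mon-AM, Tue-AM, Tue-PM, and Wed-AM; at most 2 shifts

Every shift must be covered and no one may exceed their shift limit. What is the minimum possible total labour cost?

Wed-PM can only be covered by Abara and Fong, so that assignment is forced.
Picking the cheapest available nurse for each shift independently would cost £480, but that ignores the shift limits.
An optimal schedule: Mon-AM→Mbeki, Mon-PM→Fong, Tue-AM→Quispe, Tue-PM→Varga, Wed-AM→Mbeki, Wed-PM→Fong+Abara, Thu-AM→Quispe.
Total: 75 + 65 + 35 + 85 + 75 + 65 + 105 + 35 = £540.

£540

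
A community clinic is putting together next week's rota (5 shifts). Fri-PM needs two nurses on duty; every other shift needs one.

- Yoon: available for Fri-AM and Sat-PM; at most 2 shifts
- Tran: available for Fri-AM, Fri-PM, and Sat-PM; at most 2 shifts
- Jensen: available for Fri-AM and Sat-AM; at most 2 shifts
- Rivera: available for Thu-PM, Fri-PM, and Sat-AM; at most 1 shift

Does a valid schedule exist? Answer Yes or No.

Total capacity is 7 and 6 slots are needed, so capacity alone doesn't rule it out.
Shifts {Thu-PM, Fri-PM} need 3 worker-slots in total, but the nurses available for any of those shifts (Tran and Rivera) can supply at most 2 among them. So no valid schedule exists.

No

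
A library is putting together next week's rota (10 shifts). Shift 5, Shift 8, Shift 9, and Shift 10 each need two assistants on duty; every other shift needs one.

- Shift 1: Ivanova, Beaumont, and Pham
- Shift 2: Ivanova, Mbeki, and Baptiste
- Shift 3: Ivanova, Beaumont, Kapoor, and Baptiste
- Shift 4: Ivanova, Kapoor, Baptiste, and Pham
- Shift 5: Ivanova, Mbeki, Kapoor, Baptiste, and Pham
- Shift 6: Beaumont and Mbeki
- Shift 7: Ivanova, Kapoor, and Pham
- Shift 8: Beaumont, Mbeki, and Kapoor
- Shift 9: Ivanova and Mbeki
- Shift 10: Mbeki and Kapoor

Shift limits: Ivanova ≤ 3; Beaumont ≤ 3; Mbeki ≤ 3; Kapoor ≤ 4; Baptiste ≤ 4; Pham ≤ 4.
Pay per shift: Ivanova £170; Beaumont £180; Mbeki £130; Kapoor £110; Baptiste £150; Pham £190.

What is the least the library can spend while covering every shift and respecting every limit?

Shift 9 can only be covered by Ivanova and Mbeki, so that assignment is forced.
Shift 10 can only be covered by Mbeki and Kapoor, so that assignment is forced.
Picking the cheapest available assistant for each shift independently would cost £1780, but that ignores the shift limits.
An optimal schedule: Shift 1→Ivanova, Shift 2→Baptiste, Shift 3→Baptiste, Shift 4→Baptiste, Shift 5→Kapoor+Baptiste, Shift 6→Mbeki, Shift 7→Kapoor, Shift 8→Kapoor+Beaumont, Shift 9→Mbeki+Ivanova, Shift 10→Kapoor+Mbeki.
Total: 170 + 150 + 150 + 150 + 110 + 150 + 130 + 110 + 110 + 180 + 130 + 170 + 110 + 130 = £1950.

£1950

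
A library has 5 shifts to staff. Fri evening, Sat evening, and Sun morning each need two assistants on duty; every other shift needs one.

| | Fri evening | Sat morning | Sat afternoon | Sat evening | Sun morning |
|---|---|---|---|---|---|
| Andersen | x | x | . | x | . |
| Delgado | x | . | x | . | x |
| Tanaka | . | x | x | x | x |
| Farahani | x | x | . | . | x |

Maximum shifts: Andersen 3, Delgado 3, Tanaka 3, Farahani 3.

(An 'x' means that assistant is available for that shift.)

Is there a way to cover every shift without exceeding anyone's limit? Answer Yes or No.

Sat evening can only be covered by Andersen and Tanaka, so that assignment is forced.
One valid schedule: Fri evening→Andersen+Delgado, Sat morning→Andersen, Sat afternoon→Delgado, Sat evening→Andersen+Tanaka, Sun morning→Delgado+Tanaka.
Loads: Andersen 3/3, Delgado 3/3, Tanaka 2/3, Farahani 0/3 — all within limits.

Yes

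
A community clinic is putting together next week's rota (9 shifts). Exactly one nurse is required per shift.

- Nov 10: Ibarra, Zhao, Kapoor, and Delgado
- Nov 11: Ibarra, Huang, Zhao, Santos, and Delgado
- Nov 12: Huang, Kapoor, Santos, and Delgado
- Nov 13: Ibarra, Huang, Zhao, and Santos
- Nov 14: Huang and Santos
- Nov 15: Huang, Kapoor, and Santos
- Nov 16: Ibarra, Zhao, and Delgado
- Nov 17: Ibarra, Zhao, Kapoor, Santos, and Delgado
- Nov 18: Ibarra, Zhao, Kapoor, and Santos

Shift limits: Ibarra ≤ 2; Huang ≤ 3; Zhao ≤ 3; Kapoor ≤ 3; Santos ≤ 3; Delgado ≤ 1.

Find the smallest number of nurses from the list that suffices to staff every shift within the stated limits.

3

9 slots to fill and no one can take more than 3, so at least ⌈9/3⌉ = 3 nurses are needed.
Huang, Zhao, and Kapoor alone can cover everything: Nov 10→Zhao, Nov 11→Huang, Nov 12→Huang, Nov 13→Zhao, Nov 14→Huang, Nov 15→Kapoor, Nov 16→Zhao, Nov 17→Kapoor, Nov 18→Kapoor.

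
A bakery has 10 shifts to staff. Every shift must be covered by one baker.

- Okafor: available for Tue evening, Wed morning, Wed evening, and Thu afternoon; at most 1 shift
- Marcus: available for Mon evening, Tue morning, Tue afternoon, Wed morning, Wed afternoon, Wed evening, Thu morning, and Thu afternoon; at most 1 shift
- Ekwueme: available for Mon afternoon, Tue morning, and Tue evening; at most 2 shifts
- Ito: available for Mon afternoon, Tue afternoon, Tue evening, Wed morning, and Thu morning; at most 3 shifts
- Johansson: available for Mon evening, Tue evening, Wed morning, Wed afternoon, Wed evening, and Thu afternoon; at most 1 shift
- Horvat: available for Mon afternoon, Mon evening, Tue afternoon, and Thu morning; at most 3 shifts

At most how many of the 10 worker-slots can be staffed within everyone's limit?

10

Total capacity across all bakers is 1+1+2+3+1+3 = 11, and 10 slots are needed, so at most 10 can be filled.
An assignment achieving 10: Mon afternoon→Ekwueme, Mon evening→Horvat, Tue morning→Ekwueme, Tue afternoon→Ito, Tue evening→Ito, Wed morning→Ito, Wed afternoon→Marcus, Wed evening→Okafor, Thu morning→Horvat, Thu afternoon→Johansson.
Loads: Okafor 1/1, Marcus 1/1, Ekwueme 2/2, Ito 3/3, Johansson 1/1, Horvat 2/3.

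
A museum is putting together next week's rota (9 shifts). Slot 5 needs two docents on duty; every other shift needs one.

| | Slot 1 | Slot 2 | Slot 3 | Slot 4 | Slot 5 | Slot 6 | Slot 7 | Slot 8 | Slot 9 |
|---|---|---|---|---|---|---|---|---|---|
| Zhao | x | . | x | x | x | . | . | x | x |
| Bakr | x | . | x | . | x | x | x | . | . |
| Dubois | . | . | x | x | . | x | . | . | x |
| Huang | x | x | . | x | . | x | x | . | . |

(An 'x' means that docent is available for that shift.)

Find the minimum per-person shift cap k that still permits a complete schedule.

With 4 docents and 10 worker-slots to fill, someone must work at least ⌈10/4⌉ = 3 shifts, so k ≥ 3.
k = 3 works: Slot 1→Bakr, Slot 2→Huang, Slot 3→Dubois, Slot 4→Dubois, Slot 5→Zhao+Bakr, Slot 6→Dubois, Slot 7→Bakr, Slot 8→Zhao, Slot 9→Zhao.
Loads: Zhao 3, Bakr 3, Dubois 3, Huang 1 — all ≤ 3.

3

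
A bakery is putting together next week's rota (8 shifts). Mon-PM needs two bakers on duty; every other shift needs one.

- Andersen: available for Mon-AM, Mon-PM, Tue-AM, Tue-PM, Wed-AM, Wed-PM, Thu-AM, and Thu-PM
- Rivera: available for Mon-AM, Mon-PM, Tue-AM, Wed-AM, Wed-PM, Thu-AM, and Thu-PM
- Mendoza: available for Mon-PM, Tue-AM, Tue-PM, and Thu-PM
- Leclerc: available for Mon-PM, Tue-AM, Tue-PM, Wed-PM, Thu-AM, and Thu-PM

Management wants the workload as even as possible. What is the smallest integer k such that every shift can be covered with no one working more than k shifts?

3

With 4 bakers and 9 worker-slots to fill, someone must work at least ⌈9/4⌉ = 3 shifts, so k ≥ 3.
k = 3 works: Mon-AM→Andersen, Mon-PM→Mendoza+Leclerc, Tue-AM→Rivera, Tue-PM→Andersen, Wed-AM→Andersen, Wed-PM→Rivera, Thu-AM→Rivera, Thu-PM→Mendoza.
Loads: Andersen 3, Rivera 3, Mendoza 2, Leclerc 1 — all ≤ 3.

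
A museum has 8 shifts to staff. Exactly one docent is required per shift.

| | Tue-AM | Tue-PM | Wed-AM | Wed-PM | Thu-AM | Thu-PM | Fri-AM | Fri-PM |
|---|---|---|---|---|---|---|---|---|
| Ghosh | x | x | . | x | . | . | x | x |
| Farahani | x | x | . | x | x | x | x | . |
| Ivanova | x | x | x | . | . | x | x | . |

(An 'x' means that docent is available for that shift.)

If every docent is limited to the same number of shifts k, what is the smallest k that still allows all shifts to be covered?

With 3 docents and 8 worker-slots to fill, someone must work at least ⌈8/3⌉ = 3 shifts, so k ≥ 3.
k = 3 works: Tue-AM→Ghosh, Tue-PM→Farahani, Wed-AM→Ivanova, Wed-PM→Ghosh, Thu-AM→Farahani, Thu-PM→Farahani, Fri-AM→Ivanova, Fri-PM→Ghosh.
Loads: Ghosh 3, Farahani 3, Ivanova 2 — all ≤ 3.

3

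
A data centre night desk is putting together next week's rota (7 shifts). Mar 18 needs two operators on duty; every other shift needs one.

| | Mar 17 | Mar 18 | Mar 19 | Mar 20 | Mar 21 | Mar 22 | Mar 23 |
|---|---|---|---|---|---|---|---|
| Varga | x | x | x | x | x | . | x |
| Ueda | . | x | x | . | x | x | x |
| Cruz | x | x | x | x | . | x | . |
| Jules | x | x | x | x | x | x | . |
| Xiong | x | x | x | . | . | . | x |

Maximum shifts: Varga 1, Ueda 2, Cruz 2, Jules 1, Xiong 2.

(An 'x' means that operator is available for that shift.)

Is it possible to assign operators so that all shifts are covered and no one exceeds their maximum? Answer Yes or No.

Yes

One valid schedule: Mar 17→Cruz, Mar 18→Jules+Xiong, Mar 19→Cruz, Mar 20→Varga, Mar 21→Ueda, Mar 22→Ueda, Mar 23→Xiong.
Loads: Varga 1/1, Ueda 2/2, Cruz 2/2, Jules 1/1, Xiong 2/2 — all within limits.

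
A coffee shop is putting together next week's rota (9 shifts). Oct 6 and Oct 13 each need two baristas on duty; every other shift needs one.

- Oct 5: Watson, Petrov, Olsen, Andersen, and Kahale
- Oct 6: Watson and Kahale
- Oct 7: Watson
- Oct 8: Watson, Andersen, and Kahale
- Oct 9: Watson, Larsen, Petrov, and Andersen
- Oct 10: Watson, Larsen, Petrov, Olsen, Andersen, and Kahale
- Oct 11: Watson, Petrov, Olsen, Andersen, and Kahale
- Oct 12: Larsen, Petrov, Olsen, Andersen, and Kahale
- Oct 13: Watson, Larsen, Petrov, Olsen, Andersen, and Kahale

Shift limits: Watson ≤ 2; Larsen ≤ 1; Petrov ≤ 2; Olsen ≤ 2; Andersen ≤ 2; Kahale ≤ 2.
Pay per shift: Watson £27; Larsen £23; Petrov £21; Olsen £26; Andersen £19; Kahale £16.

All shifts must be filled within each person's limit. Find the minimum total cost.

Oct 6 can only be covered by Watson and Kahale, so that assignment is forced.
Oct 7 can only be covered by Watson, so that assignment is forced.
Picking the cheapest available barista for each shift independently would cost £204, but that ignores the shift limits.
An optimal schedule: Oct 5→Petrov, Oct 6→Watson+Kahale, Oct 7→Watson, Oct 8→Andersen, Oct 9→Larsen, Oct 10→Olsen, Oct 11→Petrov, Oct 12→Olsen, Oct 13→Andersen+Kahale.
Total: 21 + 27 + 16 + 27 + 19 + 23 + 26 + 21 + 26 + 19 + 16 = £241.

£241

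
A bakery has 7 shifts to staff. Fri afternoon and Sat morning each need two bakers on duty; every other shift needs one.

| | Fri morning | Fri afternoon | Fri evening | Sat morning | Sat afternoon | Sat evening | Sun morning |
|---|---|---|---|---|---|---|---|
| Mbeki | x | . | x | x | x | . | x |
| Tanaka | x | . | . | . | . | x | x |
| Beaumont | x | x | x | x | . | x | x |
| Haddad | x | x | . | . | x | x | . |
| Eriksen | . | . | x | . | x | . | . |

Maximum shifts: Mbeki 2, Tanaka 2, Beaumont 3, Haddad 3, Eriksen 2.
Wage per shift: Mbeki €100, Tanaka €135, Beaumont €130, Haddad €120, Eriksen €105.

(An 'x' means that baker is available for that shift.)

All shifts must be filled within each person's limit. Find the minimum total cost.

€1030

Fri afternoon can only be covered by Beaumont and Haddad, so that assignment is forced.
Sat morning can only be covered by Mbeki and Beaumont, so that assignment is forced.
Picking the cheapest available baker for each shift independently would cost €1000, but that ignores the shift limits.
An optimal schedule: Fri morning→Haddad, Fri afternoon→Haddad+Beaumont, Fri evening→Eriksen, Sat morning→Mbeki+Beaumont, Sat afternoon→Eriksen, Sat evening→Haddad, Sun morning→Mbeki.
Total: 120 + 120 + 130 + 105 + 100 + 130 + 105 + 120 + 100 = €1030.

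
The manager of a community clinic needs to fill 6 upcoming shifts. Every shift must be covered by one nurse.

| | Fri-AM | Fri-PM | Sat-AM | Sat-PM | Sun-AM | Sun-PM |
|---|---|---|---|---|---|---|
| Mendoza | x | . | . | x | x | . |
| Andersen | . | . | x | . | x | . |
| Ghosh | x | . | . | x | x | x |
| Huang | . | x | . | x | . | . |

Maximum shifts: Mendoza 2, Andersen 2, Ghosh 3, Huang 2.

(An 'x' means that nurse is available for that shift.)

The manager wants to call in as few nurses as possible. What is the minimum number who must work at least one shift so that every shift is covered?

6 slots to fill and no one can take more than 3, so at least ⌈6/3⌉ = 2 nurses are needed.
Any 2 nurses together have capacity at most 3+2 = 5 < 6 slots, so 2 can never suffice.
Andersen, Ghosh, and Huang alone can cover everything: Fri-AM→Ghosh, Fri-PM→Huang, Sat-AM→Andersen, Sat-PM→Ghosh, Sun-AM→Andersen, Sun-PM→Ghosh.

3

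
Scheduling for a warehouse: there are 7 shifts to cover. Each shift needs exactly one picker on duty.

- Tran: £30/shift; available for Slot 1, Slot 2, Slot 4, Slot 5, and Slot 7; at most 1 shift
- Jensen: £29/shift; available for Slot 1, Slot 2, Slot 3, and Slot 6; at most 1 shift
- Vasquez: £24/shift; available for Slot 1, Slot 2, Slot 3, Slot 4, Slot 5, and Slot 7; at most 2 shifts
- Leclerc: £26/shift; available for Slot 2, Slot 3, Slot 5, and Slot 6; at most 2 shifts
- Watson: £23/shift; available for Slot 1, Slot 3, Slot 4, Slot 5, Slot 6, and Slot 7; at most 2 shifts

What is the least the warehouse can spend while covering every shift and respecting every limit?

Picking the cheapest available picker for each shift independently would cost £162, but that ignores the shift limits.
An optimal schedule: Slot 1→Vasquez, Slot 2→Leclerc, Slot 3→Jensen, Slot 4→Watson, Slot 5→Leclerc, Slot 6→Watson, Slot 7→Vasquez.
Total: 24 + 26 + 29 + 23 + 26 + 23 + 24 = £175.

£175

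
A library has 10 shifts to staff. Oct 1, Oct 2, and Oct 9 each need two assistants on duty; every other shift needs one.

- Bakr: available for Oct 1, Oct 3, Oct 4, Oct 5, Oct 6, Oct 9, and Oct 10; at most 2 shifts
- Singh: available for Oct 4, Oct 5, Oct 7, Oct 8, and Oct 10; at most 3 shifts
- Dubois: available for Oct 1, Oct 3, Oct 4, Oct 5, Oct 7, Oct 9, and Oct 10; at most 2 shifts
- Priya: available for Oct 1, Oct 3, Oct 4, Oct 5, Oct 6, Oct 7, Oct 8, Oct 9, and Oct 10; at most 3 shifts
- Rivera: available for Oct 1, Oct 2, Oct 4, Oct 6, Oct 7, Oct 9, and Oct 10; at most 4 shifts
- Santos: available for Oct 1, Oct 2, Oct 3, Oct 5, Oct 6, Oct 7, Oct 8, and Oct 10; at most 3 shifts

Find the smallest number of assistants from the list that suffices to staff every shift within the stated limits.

13 slots to fill and no one can take more than 4, so at least ⌈13/4⌉ = 4 assistants are needed.
Singh, Priya, Rivera, and Santos alone can cover everything: Oct 1→Priya+Rivera, Oct 2→Rivera+Santos, Oct 3→Priya, Oct 4→Singh, Oct 5→Singh, Oct 6→Rivera, Oct 7→Santos, Oct 8→Singh, Oct 9→Priya+Rivera, Oct 10→Santos.

4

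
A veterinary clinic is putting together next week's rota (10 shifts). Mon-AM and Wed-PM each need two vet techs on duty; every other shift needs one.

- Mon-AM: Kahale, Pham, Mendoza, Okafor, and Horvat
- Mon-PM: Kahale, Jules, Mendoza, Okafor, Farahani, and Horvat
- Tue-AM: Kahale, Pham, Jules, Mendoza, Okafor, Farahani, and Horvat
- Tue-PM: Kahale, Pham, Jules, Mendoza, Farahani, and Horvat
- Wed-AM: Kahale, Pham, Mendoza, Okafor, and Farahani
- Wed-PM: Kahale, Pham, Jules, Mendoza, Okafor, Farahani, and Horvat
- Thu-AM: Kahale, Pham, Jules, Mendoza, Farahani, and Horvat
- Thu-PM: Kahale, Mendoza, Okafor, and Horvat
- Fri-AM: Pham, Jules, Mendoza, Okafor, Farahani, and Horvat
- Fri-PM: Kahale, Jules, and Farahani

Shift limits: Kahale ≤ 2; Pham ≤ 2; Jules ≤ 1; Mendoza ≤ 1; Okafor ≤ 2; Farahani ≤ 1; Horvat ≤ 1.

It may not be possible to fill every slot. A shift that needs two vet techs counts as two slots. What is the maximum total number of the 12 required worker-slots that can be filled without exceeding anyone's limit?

Total capacity across all vet techs is 2+2+1+1+2+1+1 = 10, and 12 slots are needed, so at most 10 can be filled.
An assignment achieving 10: Mon-AM→Pham+Mendoza, Mon-PM→Jules, Tue-AM→Okafor, Tue-PM→Farahani, Wed-AM→Pham, Thu-AM→Horvat, Thu-PM→Kahale, Fri-AM→Okafor, Fri-PM→Kahale.
Loads: Kahale 2/2, Pham 2/2, Jules 1/1, Mendoza 1/1, Okafor 2/2, Farahani 1/1, Horvat 1/1.

10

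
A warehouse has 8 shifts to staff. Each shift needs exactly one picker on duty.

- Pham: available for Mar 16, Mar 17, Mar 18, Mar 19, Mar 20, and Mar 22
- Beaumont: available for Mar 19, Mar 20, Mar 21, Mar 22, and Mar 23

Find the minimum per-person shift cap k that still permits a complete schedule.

With 2 pickers and 8 worker-slots to fill, someone must work at least ⌈8/2⌉ = 4 shifts, so k ≥ 4.
k = 4 works: Mar 16→Pham, Mar 17→Pham, Mar 18→Pham, Mar 19→Pham, Mar 20→Beaumont, Mar 21→Beaumont, Mar 22→Beaumont, Mar 23→Beaumont.
Loads: Pham 4, Beaumont 4 — all ≤ 4.

4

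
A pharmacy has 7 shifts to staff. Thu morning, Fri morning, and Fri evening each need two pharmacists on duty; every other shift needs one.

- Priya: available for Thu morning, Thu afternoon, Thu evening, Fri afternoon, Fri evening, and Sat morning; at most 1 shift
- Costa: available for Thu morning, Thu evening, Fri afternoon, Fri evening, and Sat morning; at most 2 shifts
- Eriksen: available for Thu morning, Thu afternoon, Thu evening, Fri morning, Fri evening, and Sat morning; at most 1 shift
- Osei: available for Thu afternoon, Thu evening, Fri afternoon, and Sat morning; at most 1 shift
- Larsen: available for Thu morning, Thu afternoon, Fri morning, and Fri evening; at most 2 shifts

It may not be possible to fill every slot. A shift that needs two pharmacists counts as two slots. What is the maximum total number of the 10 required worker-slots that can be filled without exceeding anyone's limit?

Total capacity across all pharmacists is 1+2+1+1+2 = 7, and 10 slots are needed, so at most 7 can be filled.
An assignment achieving 7: Thu morning→Costa+Larsen, Thu afternoon→Osei, Thu evening→Costa, Fri morning→Eriksen+Larsen, Fri afternoon→Priya.
Loads: Priya 1/1, Costa 2/2, Eriksen 1/1, Osei 1/1, Larsen 2/2.

7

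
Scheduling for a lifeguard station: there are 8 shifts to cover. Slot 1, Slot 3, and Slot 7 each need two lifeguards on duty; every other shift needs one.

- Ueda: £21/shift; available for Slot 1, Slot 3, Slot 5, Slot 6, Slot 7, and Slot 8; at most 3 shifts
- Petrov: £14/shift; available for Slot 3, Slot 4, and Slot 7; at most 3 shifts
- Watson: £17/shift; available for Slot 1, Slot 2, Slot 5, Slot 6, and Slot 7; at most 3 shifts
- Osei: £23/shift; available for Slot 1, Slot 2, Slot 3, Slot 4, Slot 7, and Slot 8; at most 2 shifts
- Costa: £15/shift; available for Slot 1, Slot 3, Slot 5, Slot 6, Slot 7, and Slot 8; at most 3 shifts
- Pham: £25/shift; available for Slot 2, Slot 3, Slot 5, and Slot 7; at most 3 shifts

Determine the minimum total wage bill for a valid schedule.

Picking the cheapest available lifeguard for each shift independently would cost £166, but that ignores the shift limits.
An optimal schedule: Slot 1→Watson+Ueda, Slot 2→Watson, Slot 3→Petrov+Ueda, Slot 4→Petrov, Slot 5→Costa, Slot 6→Costa, Slot 7→Petrov+Watson, Slot 8→Costa.
Total: 17 + 21 + 17 + 14 + 21 + 14 + 15 + 15 + 14 + 17 + 15 = £180.

£180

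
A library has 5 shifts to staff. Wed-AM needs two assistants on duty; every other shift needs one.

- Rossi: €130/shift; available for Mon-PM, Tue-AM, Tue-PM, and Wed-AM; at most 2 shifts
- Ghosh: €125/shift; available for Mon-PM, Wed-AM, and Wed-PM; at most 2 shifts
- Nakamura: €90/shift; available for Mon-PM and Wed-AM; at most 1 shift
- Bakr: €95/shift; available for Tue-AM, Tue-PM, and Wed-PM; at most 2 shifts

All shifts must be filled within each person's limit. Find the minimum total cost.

Picking the cheapest available assistant for each shift independently would cost €590, but that ignores the shift limits.
An optimal schedule: Mon-PM→Nakamura, Tue-AM→Bakr, Tue-PM→Bakr, Wed-AM→Ghosh+Rossi, Wed-PM→Ghosh.
Total: 90 + 95 + 95 + 125 + 130 + 125 = €660.

€660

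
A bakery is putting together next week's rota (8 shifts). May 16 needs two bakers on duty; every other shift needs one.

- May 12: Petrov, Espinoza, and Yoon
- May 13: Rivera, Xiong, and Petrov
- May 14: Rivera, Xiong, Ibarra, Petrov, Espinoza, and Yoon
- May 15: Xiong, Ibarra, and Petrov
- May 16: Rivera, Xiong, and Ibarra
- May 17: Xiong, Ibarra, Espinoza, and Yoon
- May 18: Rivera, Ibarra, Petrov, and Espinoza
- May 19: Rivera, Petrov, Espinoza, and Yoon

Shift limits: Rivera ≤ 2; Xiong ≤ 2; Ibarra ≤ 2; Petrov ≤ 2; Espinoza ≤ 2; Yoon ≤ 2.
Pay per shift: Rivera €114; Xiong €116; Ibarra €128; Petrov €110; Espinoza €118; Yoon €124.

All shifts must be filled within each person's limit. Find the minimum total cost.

€1040

Picking the cheapest available baker for each shift independently would cost €1006, but that ignores the shift limits.
An optimal schedule: May 12→Petrov, May 13→Petrov, May 14→Yoon, May 15→Xiong, May 16→Rivera+Xiong, May 17→Espinoza, May 18→Rivera, May 19→Espinoza.
Total: 110 + 110 + 124 + 116 + 114 + 116 + 118 + 114 + 118 = €1040.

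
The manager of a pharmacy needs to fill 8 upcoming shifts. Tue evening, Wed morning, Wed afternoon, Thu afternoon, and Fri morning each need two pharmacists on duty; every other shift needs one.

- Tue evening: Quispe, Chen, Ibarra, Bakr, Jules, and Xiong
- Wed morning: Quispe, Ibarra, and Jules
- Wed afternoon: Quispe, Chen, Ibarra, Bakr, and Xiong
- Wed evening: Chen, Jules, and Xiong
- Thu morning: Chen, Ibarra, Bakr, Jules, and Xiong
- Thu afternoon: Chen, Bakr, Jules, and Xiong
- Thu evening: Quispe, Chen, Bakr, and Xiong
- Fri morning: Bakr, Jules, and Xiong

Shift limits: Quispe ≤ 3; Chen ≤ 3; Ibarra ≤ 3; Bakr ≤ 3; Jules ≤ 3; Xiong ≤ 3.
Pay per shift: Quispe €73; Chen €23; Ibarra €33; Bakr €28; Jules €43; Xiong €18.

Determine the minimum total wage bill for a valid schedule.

Picking the cheapest available pharmacist for each shift independently would cost €299, but that ignores the shift limits.
An optimal schedule: Tue evening→Bakr+Ibarra, Wed morning→Ibarra+Jules, Wed afternoon→Chen+Ibarra, Wed evening→Xiong, Thu morning→Chen, Thu afternoon→Chen+Bakr, Thu evening→Xiong, Fri morning→Xiong+Bakr.
Total: 28 + 33 + 33 + 43 + 23 + 33 + 18 + 23 + 23 + 28 + 18 + 18 + 28 = €349.

€349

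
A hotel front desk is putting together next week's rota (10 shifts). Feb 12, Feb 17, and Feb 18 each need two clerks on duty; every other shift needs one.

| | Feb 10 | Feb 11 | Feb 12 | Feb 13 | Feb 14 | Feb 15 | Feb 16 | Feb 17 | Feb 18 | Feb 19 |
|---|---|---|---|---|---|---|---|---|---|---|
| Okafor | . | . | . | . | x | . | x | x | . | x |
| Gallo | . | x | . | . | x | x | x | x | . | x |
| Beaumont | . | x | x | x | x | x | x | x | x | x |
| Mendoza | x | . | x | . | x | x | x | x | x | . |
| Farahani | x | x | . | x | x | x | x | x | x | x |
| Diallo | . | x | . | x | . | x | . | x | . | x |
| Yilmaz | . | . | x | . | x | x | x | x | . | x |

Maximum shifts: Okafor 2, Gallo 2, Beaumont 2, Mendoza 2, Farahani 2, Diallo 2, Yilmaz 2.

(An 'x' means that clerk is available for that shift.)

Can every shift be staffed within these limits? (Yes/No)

Yes

One valid schedule: Feb 10→Mendoza, Feb 11→Gallo, Feb 12→Beaumont+Mendoza, Feb 13→Farahani, Feb 14→Okafor, Feb 15→Gallo, Feb 16→Okafor, Feb 17→Diallo+Yilmaz, Feb 18→Beaumont+Farahani, Feb 19→Diallo.
Loads: Okafor 2/2, Gallo 2/2, Beaumont 2/2, Mendoza 2/2, Farahani 2/2, Diallo 2/2, Yilmaz 1/2 — all within limits.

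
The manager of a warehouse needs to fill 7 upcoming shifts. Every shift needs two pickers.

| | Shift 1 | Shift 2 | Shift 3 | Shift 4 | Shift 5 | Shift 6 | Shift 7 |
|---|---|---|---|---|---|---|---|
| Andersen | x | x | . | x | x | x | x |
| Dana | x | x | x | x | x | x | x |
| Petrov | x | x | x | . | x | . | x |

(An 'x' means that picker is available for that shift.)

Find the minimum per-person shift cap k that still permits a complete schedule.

With 3 pickers and 14 worker-slots to fill, someone must work at least ⌈14/3⌉ = 5 shifts, so k ≥ 5.
k = 5 works: Shift 1→Andersen+Dana, Shift 2→Andersen+Petrov, Shift 3→Dana+Petrov, Shift 4→Andersen+Dana, Shift 5→Andersen+Petrov, Shift 6→Andersen+Dana, Shift 7→Dana+Petrov.
Loads: Andersen 5, Dana 5, Petrov 4 — all ≤ 5.

5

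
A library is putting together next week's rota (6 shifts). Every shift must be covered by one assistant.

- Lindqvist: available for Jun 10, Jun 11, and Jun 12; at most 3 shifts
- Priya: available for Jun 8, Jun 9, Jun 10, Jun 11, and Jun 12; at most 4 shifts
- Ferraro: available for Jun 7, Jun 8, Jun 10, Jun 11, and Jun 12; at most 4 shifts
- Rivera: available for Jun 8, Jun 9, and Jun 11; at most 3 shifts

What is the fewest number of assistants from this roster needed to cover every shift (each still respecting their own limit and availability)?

2

6 slots to fill and no one can take more than 4, so at least ⌈6/4⌉ = 2 assistants are needed.
Priya and Ferraro alone can cover everything: Jun 7→Ferraro, Jun 8→Priya, Jun 9→Priya, Jun 10→Priya, Jun 11→Priya, Jun 12→Ferraro.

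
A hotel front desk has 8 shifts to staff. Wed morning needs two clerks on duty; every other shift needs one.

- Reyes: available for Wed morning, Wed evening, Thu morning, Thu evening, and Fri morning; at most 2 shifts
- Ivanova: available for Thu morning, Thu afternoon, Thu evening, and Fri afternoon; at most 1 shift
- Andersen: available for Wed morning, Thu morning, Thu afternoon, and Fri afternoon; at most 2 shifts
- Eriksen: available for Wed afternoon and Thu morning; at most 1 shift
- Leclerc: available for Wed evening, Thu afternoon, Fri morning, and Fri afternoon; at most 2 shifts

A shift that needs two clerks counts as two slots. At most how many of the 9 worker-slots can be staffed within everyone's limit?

8

Total capacity across all clerks is 2+1+2+1+2 = 8, and 9 slots are needed, so at most 8 can be filled.
An assignment achieving 8: Wed morning→Reyes+Andersen, Wed afternoon→Eriksen, Wed evening→Reyes, Thu afternoon→Andersen, Thu evening→Ivanova, Fri morning→Leclerc, Fri afternoon→Leclerc.
Loads: Reyes 2/2, Ivanova 1/1, Andersen 2/2, Eriksen 1/1, Leclerc 2/2.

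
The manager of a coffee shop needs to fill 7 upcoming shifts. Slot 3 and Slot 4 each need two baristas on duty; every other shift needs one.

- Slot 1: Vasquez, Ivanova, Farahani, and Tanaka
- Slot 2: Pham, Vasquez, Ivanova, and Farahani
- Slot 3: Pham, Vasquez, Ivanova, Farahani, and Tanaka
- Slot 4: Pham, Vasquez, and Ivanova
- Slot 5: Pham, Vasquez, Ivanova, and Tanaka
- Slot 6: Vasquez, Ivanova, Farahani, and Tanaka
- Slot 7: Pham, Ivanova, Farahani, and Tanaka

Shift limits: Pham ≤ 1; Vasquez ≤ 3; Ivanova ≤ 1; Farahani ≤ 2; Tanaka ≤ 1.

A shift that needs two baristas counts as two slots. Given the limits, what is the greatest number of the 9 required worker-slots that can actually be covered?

8

Total capacity across all baristas is 1+3+1+2+1 = 8, and 9 slots are needed, so at most 8 can be filled.
An assignment achieving 8: Slot 1→Vasquez, Slot 2→Vasquez, Slot 3→Tanaka, Slot 4→Pham+Vasquez, Slot 5→Ivanova, Slot 6→Farahani, Slot 7→Farahani.
Loads: Pham 1/1, Vasquez 3/3, Ivanova 1/1, Farahani 2/2, Tanaka 1/1.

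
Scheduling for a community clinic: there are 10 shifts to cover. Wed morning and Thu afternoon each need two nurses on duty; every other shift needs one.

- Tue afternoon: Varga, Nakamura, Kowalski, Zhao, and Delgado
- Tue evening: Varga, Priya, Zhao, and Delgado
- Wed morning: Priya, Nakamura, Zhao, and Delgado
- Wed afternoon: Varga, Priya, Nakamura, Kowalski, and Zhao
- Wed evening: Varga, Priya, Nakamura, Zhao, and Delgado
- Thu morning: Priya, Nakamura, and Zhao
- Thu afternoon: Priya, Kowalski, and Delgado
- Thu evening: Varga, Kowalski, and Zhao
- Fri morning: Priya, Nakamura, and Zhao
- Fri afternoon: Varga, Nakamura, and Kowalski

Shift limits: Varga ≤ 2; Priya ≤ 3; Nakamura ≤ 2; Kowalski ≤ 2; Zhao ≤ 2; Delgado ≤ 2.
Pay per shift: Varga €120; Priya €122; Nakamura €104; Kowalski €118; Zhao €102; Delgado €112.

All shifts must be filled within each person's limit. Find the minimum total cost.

€1356

Picking the cheapest available nurse for each shift independently would cost €1254, but that ignores the shift limits.
An optimal schedule: Tue afternoon→Kowalski, Tue evening→Varga, Wed morning→Delgado+Priya, Wed afternoon→Varga, Wed evening→Priya, Thu morning→Zhao, Thu afternoon→Delgado+Kowalski, Thu evening→Zhao, Fri morning→Nakamura, Fri afternoon→Nakamura.
Total: 118 + 120 + 112 + 122 + 120 + 122 + 102 + 112 + 118 + 102 + 104 + 104 = €1356.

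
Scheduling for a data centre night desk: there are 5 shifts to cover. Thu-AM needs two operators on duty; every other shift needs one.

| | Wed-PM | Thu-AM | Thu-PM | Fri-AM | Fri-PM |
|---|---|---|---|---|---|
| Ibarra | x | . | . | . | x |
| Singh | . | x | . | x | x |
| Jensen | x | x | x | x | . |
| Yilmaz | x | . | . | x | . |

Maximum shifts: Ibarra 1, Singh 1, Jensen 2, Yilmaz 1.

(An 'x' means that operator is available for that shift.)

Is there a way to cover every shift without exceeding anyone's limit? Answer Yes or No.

Shifts {Wed-PM, Thu-AM, Thu-PM, Fri-AM, Fri-PM} need 6 worker-slots in total, but the operators available for any of those shifts (Ibarra, Singh, Jensen, and Yilmaz) can supply at most 5 among them. So no valid schedule exists.

No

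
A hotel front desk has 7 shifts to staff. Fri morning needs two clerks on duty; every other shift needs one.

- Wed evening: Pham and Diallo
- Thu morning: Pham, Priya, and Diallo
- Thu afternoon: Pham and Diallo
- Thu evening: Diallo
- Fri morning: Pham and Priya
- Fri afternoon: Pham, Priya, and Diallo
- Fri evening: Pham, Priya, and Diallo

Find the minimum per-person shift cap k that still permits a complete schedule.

With 3 clerks and 8 worker-slots to fill, someone must work at least ⌈8/3⌉ = 3 shifts, so k ≥ 3.
k = 3 works: Wed evening→Pham, Thu morning→Priya, Thu afternoon→Pham, Thu evening→Diallo, Fri morning→Pham+Priya, Fri afternoon→Priya, Fri evening→Diallo.
Loads: Pham 3, Priya 3, Diallo 2 — all ≤ 3.

3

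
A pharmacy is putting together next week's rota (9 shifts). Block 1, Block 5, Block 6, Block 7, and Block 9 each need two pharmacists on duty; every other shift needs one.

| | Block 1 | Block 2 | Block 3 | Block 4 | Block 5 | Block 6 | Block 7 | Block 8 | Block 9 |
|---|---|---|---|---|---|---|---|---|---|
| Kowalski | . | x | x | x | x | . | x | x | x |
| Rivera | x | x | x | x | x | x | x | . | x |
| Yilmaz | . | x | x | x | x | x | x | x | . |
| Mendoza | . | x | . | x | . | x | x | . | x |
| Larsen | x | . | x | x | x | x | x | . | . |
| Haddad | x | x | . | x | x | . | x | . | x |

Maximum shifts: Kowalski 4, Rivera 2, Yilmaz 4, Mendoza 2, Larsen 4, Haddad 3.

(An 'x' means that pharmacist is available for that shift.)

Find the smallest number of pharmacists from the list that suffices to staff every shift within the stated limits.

4

14 slots to fill and no one can take more than 4, so at least ⌈14/4⌉ = 4 pharmacists are needed.
Kowalski, Rivera, Yilmaz, and Larsen alone can cover everything: Block 1→Rivera+Larsen, Block 2→Kowalski, Block 3→Kowalski, Block 4→Yilmaz, Block 5→Yilmaz+Larsen, Block 6→Yilmaz+Larsen, Block 7→Yilmaz+Larsen, Block 8→Kowalski, Block 9→Kowalski+Rivera.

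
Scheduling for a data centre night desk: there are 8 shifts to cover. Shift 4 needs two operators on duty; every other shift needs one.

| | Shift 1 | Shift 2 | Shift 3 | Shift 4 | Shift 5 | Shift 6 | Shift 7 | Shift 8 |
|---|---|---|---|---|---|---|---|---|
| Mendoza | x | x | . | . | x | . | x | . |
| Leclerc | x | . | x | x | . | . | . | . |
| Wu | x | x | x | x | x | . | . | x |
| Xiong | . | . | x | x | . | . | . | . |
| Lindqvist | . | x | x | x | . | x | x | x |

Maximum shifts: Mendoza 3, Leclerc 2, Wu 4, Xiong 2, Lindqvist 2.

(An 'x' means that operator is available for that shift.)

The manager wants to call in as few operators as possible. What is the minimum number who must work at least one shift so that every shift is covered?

3

9 slots to fill and no one can take more than 4, so at least ⌈9/4⌉ = 3 operators are needed.
Mendoza, Wu, and Lindqvist alone can cover everything: Shift 1→Mendoza, Shift 2→Wu, Shift 3→Wu, Shift 4→Wu+Lindqvist, Shift 5→Mendoza, Shift 6→Lindqvist, Shift 7→Mendoza, Shift 8→Wu.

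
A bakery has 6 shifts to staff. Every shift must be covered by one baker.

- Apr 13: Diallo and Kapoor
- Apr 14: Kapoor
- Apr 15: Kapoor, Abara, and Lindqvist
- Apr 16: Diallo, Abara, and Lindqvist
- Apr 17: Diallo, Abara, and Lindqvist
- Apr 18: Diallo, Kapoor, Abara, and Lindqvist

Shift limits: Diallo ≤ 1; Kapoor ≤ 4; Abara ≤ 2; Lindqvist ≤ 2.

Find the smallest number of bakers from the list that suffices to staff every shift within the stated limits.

6 slots to fill and no one can take more than 4, so at least ⌈6/4⌉ = 2 bakers are needed.
Kapoor and Abara alone can cover everything: Apr 13→Kapoor, Apr 14→Kapoor, Apr 15→Kapoor, Apr 16→Abara, Apr 17→Abara, Apr 18→Kapoor.

2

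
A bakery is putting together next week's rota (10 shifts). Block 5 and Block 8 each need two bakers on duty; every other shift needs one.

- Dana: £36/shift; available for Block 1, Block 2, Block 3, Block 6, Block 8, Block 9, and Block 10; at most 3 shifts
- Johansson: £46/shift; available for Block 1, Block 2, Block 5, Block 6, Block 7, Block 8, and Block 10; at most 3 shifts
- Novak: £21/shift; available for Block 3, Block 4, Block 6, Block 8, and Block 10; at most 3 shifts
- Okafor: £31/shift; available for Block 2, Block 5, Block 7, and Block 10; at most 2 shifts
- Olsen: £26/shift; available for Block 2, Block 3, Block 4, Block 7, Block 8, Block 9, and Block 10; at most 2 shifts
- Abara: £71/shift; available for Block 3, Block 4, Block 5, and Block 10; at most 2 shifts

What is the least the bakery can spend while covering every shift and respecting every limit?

£377

Picking the cheapest available baker for each shift independently would cost £322, but that ignores the shift limits.
An optimal schedule: Block 1→Dana, Block 2→Okafor, Block 3→Novak, Block 4→Novak, Block 5→Okafor+Johansson, Block 6→Novak, Block 7→Olsen, Block 8→Dana+Johansson, Block 9→Olsen, Block 10→Dana.
Total: 36 + 31 + 21 + 21 + 31 + 46 + 21 + 26 + 36 + 46 + 26 + 36 = £377.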